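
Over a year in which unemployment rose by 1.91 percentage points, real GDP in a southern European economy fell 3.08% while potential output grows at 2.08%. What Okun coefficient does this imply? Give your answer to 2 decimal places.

Growth form: g_Y = g_Y* - β × Δu, so β = (g_Y* - g_Y)/Δu.
β = (2.08 + 3.08)/1.91 = 5.16/1.91 = 2.70.

β ≈ 2.70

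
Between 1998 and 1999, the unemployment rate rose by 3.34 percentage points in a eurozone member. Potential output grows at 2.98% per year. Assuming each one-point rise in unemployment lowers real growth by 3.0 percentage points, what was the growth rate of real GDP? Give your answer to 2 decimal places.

Growth-rate Okun's law: g_Y = g_Y* - β × Δu.
g_Y = 2.98 - 3.0 × (3.34) = 2.98 - 10.02 = -7.04%, i.e. -7.04% to 2 d.p.

-7.04%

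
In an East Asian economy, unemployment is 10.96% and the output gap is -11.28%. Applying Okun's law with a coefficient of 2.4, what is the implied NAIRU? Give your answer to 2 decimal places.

From Okun's law, u - u* = -(output gap)/β = -(-11.28)/2.4 = 4.7 points.
So u* = 10.96 - 4.7 = 6.26%.

6.26%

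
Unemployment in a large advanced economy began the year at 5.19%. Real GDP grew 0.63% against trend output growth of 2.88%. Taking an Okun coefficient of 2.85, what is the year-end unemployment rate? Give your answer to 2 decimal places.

Growth-rate Okun's law: g_Y = g_Y* - β × Δu, so Δu = (g_Y* - g_Y)/β.
Δu = (2.88 - 0.63)/2.85 = 2.25/2.85 = 0.79 percentage points.
Year-end unemployment = 5.19 + 0.79 = 5.98%.

5.98%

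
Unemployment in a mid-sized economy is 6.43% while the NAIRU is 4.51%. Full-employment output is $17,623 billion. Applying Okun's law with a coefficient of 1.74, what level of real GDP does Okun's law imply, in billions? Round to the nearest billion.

Unemployment gap = 6.43 - 4.51 = 1.92 points, so the output gap is -1.74 × 1.92 = -3.3408%.
Actual GDP = 17623 × (1 - 3.3408/100) = 17623 × 0.966592 ≈ 17034 billion.

$17,034 billion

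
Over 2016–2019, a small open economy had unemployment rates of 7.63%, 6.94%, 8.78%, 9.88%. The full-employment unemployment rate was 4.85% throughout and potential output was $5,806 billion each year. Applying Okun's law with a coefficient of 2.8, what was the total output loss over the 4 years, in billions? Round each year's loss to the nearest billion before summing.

Year 2016: gap = -2.8 × (7.63 - 4.85) = -7.784%, loss ≈ 5806 × 7.784/100 ≈ 452.
Year 2017: gap = -2.8 × (6.94 - 4.85) = -5.852%, loss ≈ 5806 × 5.852/100 ≈ 340.
Year 2018: gap = -2.8 × (8.78 - 4.85) = -11.004%, loss ≈ 5806 × 11.004/100 ≈ 639.
Year 2019: gap = -2.8 × (9.88 - 4.85) = -14.084%, loss ≈ 5806 × 14.084/100 ≈ 818.
Total lost output = 452 + 340 + 639 + 818 = 2249 billion.

$2,249 billion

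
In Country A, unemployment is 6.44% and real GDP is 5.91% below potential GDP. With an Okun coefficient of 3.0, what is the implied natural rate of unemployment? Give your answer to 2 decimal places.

4.47%

From Okun's law, u - u* = -(output gap)/β = -(-5.91)/3.0 = 1.97 points.
So u* = 6.44 - 1.97 = 4.47%.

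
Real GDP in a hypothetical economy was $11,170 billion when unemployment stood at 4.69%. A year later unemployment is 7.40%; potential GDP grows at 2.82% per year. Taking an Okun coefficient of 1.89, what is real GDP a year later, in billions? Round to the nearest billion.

Δu = 7.4 - 4.69 = 2.71 points.
Okun's law (growth form): g_Y = g_Y* - β × Δu = 2.82 - 1.89 × (2.71) = 2.82 - 5.1219 = -2.3019%.
Real GDP in the next year = 11170 × (1 - 2.3019/100) = 11170 × 0.976981 ≈ 10913 billion.

$10,913 billion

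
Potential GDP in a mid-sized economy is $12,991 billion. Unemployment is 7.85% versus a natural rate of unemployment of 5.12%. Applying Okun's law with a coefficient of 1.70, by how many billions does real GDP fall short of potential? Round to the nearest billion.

$603 billion

Output gap = -1.70 × (7.85 - 5.12) = -1.7 × 2.73 = -4.641%.
Actual GDP ≈ 12991 × 0.95359 ≈ 12388 billion, so the shortfall is 12991 - 12388 = 603 billion.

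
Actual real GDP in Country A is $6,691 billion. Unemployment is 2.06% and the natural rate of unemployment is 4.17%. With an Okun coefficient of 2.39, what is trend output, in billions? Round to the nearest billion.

$6,370 billion

Unemployment gap = 2.06 - 4.17 = -2.11 points, so output gap = -2.39 × (-2.11) = 5.0429%.
Since Y = Y* × (1 + gap/100), Y* = 6691/1.050429 ≈ 6370 billion.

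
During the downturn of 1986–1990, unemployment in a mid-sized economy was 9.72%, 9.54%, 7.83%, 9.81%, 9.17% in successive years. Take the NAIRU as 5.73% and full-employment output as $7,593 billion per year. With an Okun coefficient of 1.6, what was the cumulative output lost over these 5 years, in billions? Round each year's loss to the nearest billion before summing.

Year 1986: gap = -1.6 × (9.72 - 5.73) = -6.384%, loss ≈ 7593 × 6.384/100 ≈ 485.
Year 1987: gap = -1.6 × (9.54 - 5.73) = -6.096%, loss ≈ 7593 × 6.096/100 ≈ 463.
Year 1988: gap = -1.6 × (7.83 - 5.73) = -3.36%, loss ≈ 7593 × 3.36/100 ≈ 255.
Year 1989: gap = -1.6 × (9.81 - 5.73) = -6.528%, loss ≈ 7593 × 6.528/100 ≈ 496.
Year 1990: gap = -1.6 × (9.17 - 5.73) = -5.504%, loss ≈ 7593 × 5.504/100 ≈ 418.
Total lost output = 485 + 463 + 255 + 496 + 418 = 2117 billion.

$2,117 billion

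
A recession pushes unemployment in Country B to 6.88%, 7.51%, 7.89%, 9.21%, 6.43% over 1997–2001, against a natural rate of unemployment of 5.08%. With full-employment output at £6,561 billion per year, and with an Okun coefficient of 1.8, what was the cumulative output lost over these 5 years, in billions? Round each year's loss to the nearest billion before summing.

£1,479 billion

Year 1997: gap = -1.8 × (6.88 - 5.08) = -3.24%, loss ≈ 6561 × 3.24/100 ≈ 213.
Year 1998: gap = -1.8 × (7.51 - 5.08) = -4.374%, loss ≈ 6561 × 4.374/100 ≈ 287.
Year 1999: gap = -1.8 × (7.89 - 5.08) = -5.058%, loss ≈ 6561 × 5.058/100 ≈ 332.
Year 2000: gap = -1.8 × (9.21 - 5.08) = -7.434%, loss ≈ 6561 × 7.434/100 ≈ 488.
Year 2001: gap = -1.8 × (6.43 - 5.08) = -2.43%, loss ≈ 6561 × 2.43/100 ≈ 159.
Total lost output = 213 + 287 + 332 + 488 + 159 = 1479 billion.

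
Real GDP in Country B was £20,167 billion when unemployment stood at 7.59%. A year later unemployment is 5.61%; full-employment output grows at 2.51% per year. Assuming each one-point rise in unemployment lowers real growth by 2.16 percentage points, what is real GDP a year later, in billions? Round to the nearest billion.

Δu = 5.61 - 7.59 = -1.98 points.
Okun's law (growth form): g_Y = g_Y* - β × Δu = 2.51 - 2.16 × (-1.98) = 2.51 + 4.2768 = 6.7868%.
Real GDP in the next year = 20167 × (1 + 6.7868/100) = 20167 × 1.067868 ≈ 21536 billion.

£21,536 billion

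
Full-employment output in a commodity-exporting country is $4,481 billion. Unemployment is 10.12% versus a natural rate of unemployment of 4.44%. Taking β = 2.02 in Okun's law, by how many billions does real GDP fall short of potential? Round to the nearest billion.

Output gap = -2.02 × (10.12 - 4.44) = -2.02 × 5.68 = -11.4736%.
Actual GDP ≈ 4481 × 0.885264 ≈ 3967 billion, so the shortfall is 4481 - 3967 = 514 billion.

$514 billion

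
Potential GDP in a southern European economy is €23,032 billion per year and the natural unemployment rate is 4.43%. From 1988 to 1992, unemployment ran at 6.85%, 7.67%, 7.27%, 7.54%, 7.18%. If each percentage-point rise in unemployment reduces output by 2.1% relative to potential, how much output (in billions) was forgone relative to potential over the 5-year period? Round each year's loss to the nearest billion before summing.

Year 1988: gap = -2.1 × (6.85 - 4.43) = -5.082%, loss ≈ 23032 × 5.082/100 ≈ 1170.
Year 1989: gap = -2.1 × (7.67 - 4.43) = -6.804%, loss ≈ 23032 × 6.804/100 ≈ 1567.
Year 1990: gap = -2.1 × (7.27 - 4.43) = -5.964%, loss ≈ 23032 × 5.964/100 ≈ 1374.
Year 1991: gap = -2.1 × (7.54 - 4.43) = -6.531%, loss ≈ 23032 × 6.531/100 ≈ 1504.
Year 1992: gap = -2.1 × (7.18 - 4.43) = -5.775%, loss ≈ 23032 × 5.775/100 ≈ 1330.
Total lost output = 1170 + 1567 + 1374 + 1504 + 1330 = 6945 billion.

€6,945 billion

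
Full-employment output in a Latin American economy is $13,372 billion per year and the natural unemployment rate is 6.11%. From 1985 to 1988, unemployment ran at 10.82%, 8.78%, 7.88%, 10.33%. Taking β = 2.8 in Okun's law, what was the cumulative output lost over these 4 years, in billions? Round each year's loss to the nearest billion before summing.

Year 1985: gap = -2.8 × (10.82 - 6.11) = -13.188%, loss ≈ 13372 × 13.188/100 ≈ 1763.
Year 1986: gap = -2.8 × (8.78 - 6.11) = -7.476%, loss ≈ 13372 × 7.476/100 ≈ 1000.
Year 1987: gap = -2.8 × (7.88 - 6.11) = -4.956%, loss ≈ 13372 × 4.956/100 ≈ 663.
Year 1988: gap = -2.8 × (10.33 - 6.11) = -11.816%, loss ≈ 13372 × 11.816/100 ≈ 1580.
Total lost output = 1763 + 1000 + 663 + 1580 = 5006 billion.

$5,006 billion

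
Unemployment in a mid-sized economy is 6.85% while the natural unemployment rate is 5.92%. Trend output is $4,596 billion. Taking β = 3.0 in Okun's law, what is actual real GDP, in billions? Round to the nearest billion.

$4,468 billion

Unemployment gap = 6.85 - 5.92 = 0.93 points, so the output gap is -3 × 0.93 = -2.79%.
Actual GDP = 4596 × (1 - 2.79/100) = 4596 × 0.9721 ≈ 4468 billion.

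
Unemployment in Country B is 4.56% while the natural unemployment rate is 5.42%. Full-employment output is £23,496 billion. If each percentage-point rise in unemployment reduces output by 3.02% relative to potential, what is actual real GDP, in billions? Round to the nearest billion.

£24,106 billion

Unemployment gap = 4.56 - 5.42 = -0.86 points, so the output gap is -3.02 × (-0.86) = 2.5972%.
Actual GDP = 23496 × (1 + 2.5972/100) = 23496 × 1.025972 ≈ 24106 billion.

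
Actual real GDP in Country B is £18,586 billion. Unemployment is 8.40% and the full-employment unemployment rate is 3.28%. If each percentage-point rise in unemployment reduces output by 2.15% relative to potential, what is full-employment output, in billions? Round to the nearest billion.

Unemployment gap = 8.4 - 3.28 = 5.12 points, so output gap = -2.15 × 5.12 = -11.008%.
Since Y = Y* × (1 + gap/100), Y* = 18586/0.88992 ≈ 20885 billion.

£20,885 billion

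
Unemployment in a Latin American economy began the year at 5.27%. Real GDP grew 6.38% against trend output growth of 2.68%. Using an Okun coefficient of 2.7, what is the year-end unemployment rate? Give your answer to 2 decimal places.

3.90%

Growth-rate Okun's law: g_Y = g_Y* - β × Δu, so Δu = (g_Y* - g_Y)/β.
Δu = (2.68 - 6.38)/2.7 = -3.7/2.7 = -1.37 percentage points.
Year-end unemployment = 5.27 - 1.37 = 3.90%.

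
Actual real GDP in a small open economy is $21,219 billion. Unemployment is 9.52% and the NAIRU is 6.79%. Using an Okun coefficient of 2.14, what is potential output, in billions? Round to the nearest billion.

Unemployment gap = 9.52 - 6.79 = 2.73 points, so output gap = -2.14 × 2.73 = -5.8422%.
Since Y = Y* × (1 + gap/100), Y* = 21219/0.941578 ≈ 22536 billion.

$22,536 billion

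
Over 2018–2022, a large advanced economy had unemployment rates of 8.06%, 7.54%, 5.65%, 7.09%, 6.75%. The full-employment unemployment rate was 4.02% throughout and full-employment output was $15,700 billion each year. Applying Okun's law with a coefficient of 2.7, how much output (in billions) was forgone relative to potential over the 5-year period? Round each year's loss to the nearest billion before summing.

Year 2018: gap = -2.7 × (8.06 - 4.02) = -10.908%, loss ≈ 15700 × 10.908/100 ≈ 1713.
Year 2019: gap = -2.7 × (7.54 - 4.02) = -9.504%, loss ≈ 15700 × 9.504/100 ≈ 1492.
Year 2020: gap = -2.7 × (5.65 - 4.02) = -4.401%, loss ≈ 15700 × 4.401/100 ≈ 691.
Year 2021: gap = -2.7 × (7.09 - 4.02) = -8.289%, loss ≈ 15700 × 8.289/100 ≈ 1301.
Year 2022: gap = -2.7 × (6.75 - 4.02) = -7.371%, loss ≈ 15700 × 7.371/100 ≈ 1157.
Total lost output = 1713 + 1492 + 691 + 1301 + 1157 = 6354 billion.

$6,354 billion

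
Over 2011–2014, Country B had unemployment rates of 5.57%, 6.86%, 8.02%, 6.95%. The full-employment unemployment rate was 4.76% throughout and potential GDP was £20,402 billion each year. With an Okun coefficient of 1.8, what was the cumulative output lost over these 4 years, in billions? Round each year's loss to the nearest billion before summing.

Year 2011: gap = -1.8 × (5.57 - 4.76) = -1.458%, loss ≈ 20402 × 1.458/100 ≈ 297.
Year 2012: gap = -1.8 × (6.86 - 4.76) = -3.78%, loss ≈ 20402 × 3.78/100 ≈ 771.
Year 2013: gap = -1.8 × (8.02 - 4.76) = -5.868%, loss ≈ 20402 × 5.868/100 ≈ 1197.
Year 2014: gap = -1.8 × (6.95 - 4.76) = -3.942%, loss ≈ 20402 × 3.942/100 ≈ 804.
Total lost output = 297 + 771 + 1197 + 804 = 3069 billion.

£3,069 billion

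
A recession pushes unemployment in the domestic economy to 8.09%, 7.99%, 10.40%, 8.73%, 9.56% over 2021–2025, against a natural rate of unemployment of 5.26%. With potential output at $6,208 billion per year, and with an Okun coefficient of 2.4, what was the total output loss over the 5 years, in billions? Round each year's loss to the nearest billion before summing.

$2,753 billion

Year 2021: gap = -2.4 × (8.09 - 5.26) = -6.792%, loss ≈ 6208 × 6.792/100 ≈ 422.
Year 2022: gap = -2.4 × (7.99 - 5.26) = -6.552%, loss ≈ 6208 × 6.552/100 ≈ 407.
Year 2023: gap = -2.4 × (10.4 - 5.26) = -12.336%, loss ≈ 6208 × 12.336/100 ≈ 766.
Year 2024: gap = -2.4 × (8.73 - 5.26) = -8.328%, loss ≈ 6208 × 8.328/100 ≈ 517.
Year 2025: gap = -2.4 × (9.56 - 5.26) = -10.32%, loss ≈ 6208 × 10.32/100 ≈ 641.
Total lost output = 422 + 407 + 766 + 517 + 641 = 2753 billion.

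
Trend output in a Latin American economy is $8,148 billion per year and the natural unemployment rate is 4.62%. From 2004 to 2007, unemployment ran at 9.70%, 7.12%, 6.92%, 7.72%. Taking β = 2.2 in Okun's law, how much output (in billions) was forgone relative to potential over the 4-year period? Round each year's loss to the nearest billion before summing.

Year 2004: gap = -2.2 × (9.7 - 4.62) = -11.176%, loss ≈ 8148 × 11.176/100 ≈ 911.
Year 2005: gap = -2.2 × (7.12 - 4.62) = -5.5%, loss ≈ 8148 × 5.5/100 ≈ 448.
Year 2006: gap = -2.2 × (6.92 - 4.62) = -5.06%, loss ≈ 8148 × 5.06/100 ≈ 412.
Year 2007: gap = -2.2 × (7.72 - 4.62) = -6.82%, loss ≈ 8148 × 6.82/100 ≈ 556.
Total lost output = 911 + 448 + 412 + 556 = 2327 billion.

$2,327 billion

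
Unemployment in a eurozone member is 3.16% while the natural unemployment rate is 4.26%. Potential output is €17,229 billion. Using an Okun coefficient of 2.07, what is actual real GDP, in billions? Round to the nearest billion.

Unemployment gap = 3.16 - 4.26 = -1.1 points, so the output gap is -2.07 × (-1.1) = 2.277%.
Actual GDP = 17229 × (1 + 2.277/100) = 17229 × 1.02277 ≈ 17621 billion.

€17,621 billion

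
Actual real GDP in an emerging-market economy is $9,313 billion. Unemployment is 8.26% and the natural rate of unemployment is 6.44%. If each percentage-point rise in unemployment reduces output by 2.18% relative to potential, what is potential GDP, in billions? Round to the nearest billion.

Unemployment gap = 8.26 - 6.44 = 1.82 points, so output gap = -2.18 × 1.82 = -3.9676%.
Since Y = Y* × (1 + gap/100), Y* = 9313/0.960324 ≈ 9698 billion.

$9,698 billion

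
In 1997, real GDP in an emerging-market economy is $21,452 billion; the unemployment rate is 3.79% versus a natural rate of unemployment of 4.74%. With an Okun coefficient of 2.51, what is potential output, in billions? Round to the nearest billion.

Unemployment gap = 3.79 - 4.74 = -0.95 points, so output gap = -2.51 × (-0.95) = 2.3845%.
Since Y = Y* × (1 + gap/100), Y* = 21452/1.023845 ≈ 20952 billion.

$20,952 billion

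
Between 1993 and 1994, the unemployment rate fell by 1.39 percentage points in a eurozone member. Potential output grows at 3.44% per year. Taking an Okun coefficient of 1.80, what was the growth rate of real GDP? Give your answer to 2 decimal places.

Growth-rate Okun's law: g_Y = g_Y* - β × Δu.
g_Y = 3.44 - 1.80 × (-1.39) = 3.44 + 2.502 = 5.942%, i.e. 5.94% to 2 d.p.

5.94%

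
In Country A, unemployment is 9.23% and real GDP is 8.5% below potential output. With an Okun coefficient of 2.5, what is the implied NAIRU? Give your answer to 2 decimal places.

From Okun's law, u - u* = -(output gap)/β = -(-8.5)/2.5 = 3.4 points.
So u* = 9.23 - 3.4 = 5.83%.

5.83%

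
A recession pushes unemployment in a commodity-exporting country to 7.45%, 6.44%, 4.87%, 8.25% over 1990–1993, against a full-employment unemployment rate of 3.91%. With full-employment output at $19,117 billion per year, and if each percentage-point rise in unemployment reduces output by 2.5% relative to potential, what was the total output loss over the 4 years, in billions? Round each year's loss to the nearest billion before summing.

Year 1990: gap = -2.5 × (7.45 - 3.91) = -8.85%, loss ≈ 19117 × 8.85/100 ≈ 1692.
Year 1991: gap = -2.5 × (6.44 - 3.91) = -6.325%, loss ≈ 19117 × 6.325/100 ≈ 1209.
Year 1992: gap = -2.5 × (4.87 - 3.91) = -2.4%, loss ≈ 19117 × 2.4/100 ≈ 459.
Year 1993: gap = -2.5 × (8.25 - 3.91) = -10.85%, loss ≈ 19117 × 10.85/100 ≈ 2074.
Total lost output = 1692 + 1209 + 459 + 2074 = 5434 billion.

$5,434 billion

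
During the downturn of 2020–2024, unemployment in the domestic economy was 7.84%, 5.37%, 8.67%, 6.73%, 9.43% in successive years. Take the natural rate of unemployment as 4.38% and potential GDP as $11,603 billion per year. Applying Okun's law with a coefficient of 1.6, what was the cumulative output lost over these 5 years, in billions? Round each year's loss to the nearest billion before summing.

$2,996 billion

Year 2020: gap = -1.6 × (7.84 - 4.38) = -5.536%, loss ≈ 11603 × 5.536/100 ≈ 642.
Year 2021: gap = -1.6 × (5.37 - 4.38) = -1.584%, loss ≈ 11603 × 1.584/100 ≈ 184.
Year 2022: gap = -1.6 × (8.67 - 4.38) = -6.864%, loss ≈ 11603 × 6.864/100 ≈ 796.
Year 2023: gap = -1.6 × (6.73 - 4.38) = -3.76%, loss ≈ 11603 × 3.76/100 ≈ 436.
Year 2024: gap = -1.6 × (9.43 - 4.38) = -8.08%, loss ≈ 11603 × 8.08/100 ≈ 938.
Total lost output = 642 + 184 + 796 + 436 + 938 = 2996 billion.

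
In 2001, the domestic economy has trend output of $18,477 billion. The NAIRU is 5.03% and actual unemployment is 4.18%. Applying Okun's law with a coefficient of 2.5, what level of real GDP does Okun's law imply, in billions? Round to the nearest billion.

Unemployment gap = 4.18 - 5.03 = -0.85 points, so the output gap is -2.5 × (-0.85) = 2.125%.
Actual GDP = 18477 × (1 + 2.125/100) = 18477 × 1.02125 ≈ 18870 billion.

$18,870 billion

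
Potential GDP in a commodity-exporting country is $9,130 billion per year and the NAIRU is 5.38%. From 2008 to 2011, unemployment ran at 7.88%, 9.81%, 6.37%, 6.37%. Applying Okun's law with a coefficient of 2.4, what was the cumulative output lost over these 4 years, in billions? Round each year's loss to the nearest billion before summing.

Year 2008: gap = -2.4 × (7.88 - 5.38) = -6%, loss ≈ 9130 × 6/100 ≈ 548.
Year 2009: gap = -2.4 × (9.81 - 5.38) = -10.632%, loss ≈ 9130 × 10.632/100 ≈ 971.
Year 2010: gap = -2.4 × (6.37 - 5.38) = -2.376%, loss ≈ 9130 × 2.376/100 ≈ 217.
Year 2011: gap = -2.4 × (6.37 - 5.38) = -2.376%, loss ≈ 9130 × 2.376/100 ≈ 217.
Total lost output = 548 + 971 + 217 + 217 = 1953 billion.

$1,953 billion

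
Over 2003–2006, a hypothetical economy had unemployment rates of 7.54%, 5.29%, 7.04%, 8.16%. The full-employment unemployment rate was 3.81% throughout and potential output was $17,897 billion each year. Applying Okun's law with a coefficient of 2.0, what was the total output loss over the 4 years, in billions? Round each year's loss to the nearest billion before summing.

$4,578 billion

Year 2003: gap = -2.0 × (7.54 - 3.81) = -7.46%, loss ≈ 17897 × 7.46/100 ≈ 1335.
Year 2004: gap = -2.0 × (5.29 - 3.81) = -2.96%, loss ≈ 17897 × 2.96/100 ≈ 530.
Year 2005: gap = -2.0 × (7.04 - 3.81) = -6.46%, loss ≈ 17897 × 6.46/100 ≈ 1156.
Year 2006: gap = -2.0 × (8.16 - 3.81) = -8.7%, loss ≈ 17897 × 8.7/100 ≈ 1557.
Total lost output = 1335 + 530 + 1156 + 1557 = 4578 billion.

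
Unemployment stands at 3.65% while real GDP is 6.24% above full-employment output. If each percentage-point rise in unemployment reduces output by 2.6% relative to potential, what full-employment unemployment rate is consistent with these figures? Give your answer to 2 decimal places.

From Okun's law, u - u* = -(output gap)/β = -(6.24)/2.6 = -2.4 points.
So u* = 3.65 + 2.4 = 6.05%.

6.05%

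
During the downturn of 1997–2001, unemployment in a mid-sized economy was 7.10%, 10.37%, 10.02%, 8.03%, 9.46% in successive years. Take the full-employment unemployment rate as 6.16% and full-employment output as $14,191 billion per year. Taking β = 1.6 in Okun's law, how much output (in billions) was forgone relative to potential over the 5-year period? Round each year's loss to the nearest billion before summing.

Year 1997: gap = -1.6 × (7.1 - 6.16) = -1.504%, loss ≈ 14191 × 1.504/100 ≈ 213.
Year 1998: gap = -1.6 × (10.37 - 6.16) = -6.736%, loss ≈ 14191 × 6.736/100 ≈ 956.
Year 1999: gap = -1.6 × (10.02 - 6.16) = -6.176%, loss ≈ 14191 × 6.176/100 ≈ 876.
Year 2000: gap = -1.6 × (8.03 - 6.16) = -2.992%, loss ≈ 14191 × 2.992/100 ≈ 425.
Year 2001: gap = -1.6 × (9.46 - 6.16) = -5.28%, loss ≈ 14191 × 5.28/100 ≈ 749.
Total lost output = 213 + 956 + 876 + 425 + 749 = 3219 billion.

$3,219 billion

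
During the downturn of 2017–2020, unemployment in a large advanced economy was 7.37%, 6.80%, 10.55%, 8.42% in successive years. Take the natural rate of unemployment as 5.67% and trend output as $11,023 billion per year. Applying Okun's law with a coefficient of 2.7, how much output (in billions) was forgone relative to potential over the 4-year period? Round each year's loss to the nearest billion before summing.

Year 2017: gap = -2.7 × (7.37 - 5.67) = -4.59%, loss ≈ 11023 × 4.59/100 ≈ 506.
Year 2018: gap = -2.7 × (6.8 - 5.67) = -3.051%, loss ≈ 11023 × 3.051/100 ≈ 336.
Year 2019: gap = -2.7 × (10.55 - 5.67) = -13.176%, loss ≈ 11023 × 13.176/100 ≈ 1452.
Year 2020: gap = -2.7 × (8.42 - 5.67) = -7.425%, loss ≈ 11023 × 7.425/100 ≈ 818.
Total lost output = 506 + 336 + 1452 + 818 = 3112 billion.

$3,112 billion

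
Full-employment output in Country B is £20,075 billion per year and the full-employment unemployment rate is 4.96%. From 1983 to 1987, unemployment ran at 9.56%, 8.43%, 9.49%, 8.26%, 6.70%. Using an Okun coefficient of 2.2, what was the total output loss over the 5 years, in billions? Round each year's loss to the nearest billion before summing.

Year 1983: gap = -2.2 × (9.56 - 4.96) = -10.12%, loss ≈ 20075 × 10.12/100 ≈ 2032.
Year 1984: gap = -2.2 × (8.43 - 4.96) = -7.634%, loss ≈ 20075 × 7.634/100 ≈ 1533.
Year 1985: gap = -2.2 × (9.49 - 4.96) = -9.966%, loss ≈ 20075 × 9.966/100 ≈ 2001.
Year 1986: gap = -2.2 × (8.26 - 4.96) = -7.26%, loss ≈ 20075 × 7.26/100 ≈ 1457.
Year 1987: gap = -2.2 × (6.7 - 4.96) = -3.828%, loss ≈ 20075 × 3.828/100 ≈ 768.
Total lost output = 2032 + 1533 + 2001 + 1457 + 768 = 7791 billion.

£7,791 billion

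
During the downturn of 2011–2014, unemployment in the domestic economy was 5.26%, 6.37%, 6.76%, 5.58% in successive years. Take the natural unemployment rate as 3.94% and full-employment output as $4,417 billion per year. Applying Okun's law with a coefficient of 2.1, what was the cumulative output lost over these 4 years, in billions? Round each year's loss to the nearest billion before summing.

Year 2011: gap = -2.1 × (5.26 - 3.94) = -2.772%, loss ≈ 4417 × 2.772/100 ≈ 122.
Year 2012: gap = -2.1 × (6.37 - 3.94) = -5.103%, loss ≈ 4417 × 5.103/100 ≈ 225.
Year 2013: gap = -2.1 × (6.76 - 3.94) = -5.922%, loss ≈ 4417 × 5.922/100 ≈ 262.
Year 2014: gap = -2.1 × (5.58 - 3.94) = -3.444%, loss ≈ 4417 × 3.444/100 ≈ 152.
Total lost output = 122 + 225 + 262 + 152 = 761 billion.

$761 billion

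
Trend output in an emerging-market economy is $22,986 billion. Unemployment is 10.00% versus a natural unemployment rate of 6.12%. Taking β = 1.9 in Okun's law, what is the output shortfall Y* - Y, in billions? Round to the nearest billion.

$1,695 billion

Output gap = -1.9 × (10 - 6.12) = -1.9 × 3.88 = -7.372%.
Actual GDP ≈ 22986 × 0.92628 ≈ 21291 billion, so the shortfall is 22986 - 21291 = 1695 billion.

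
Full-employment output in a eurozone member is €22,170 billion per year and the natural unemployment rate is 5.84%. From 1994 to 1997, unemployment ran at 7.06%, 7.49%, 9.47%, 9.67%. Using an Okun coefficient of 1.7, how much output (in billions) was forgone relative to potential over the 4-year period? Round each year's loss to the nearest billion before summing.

Year 1994: gap = -1.7 × (7.06 - 5.84) = -2.074%, loss ≈ 22170 × 2.074/100 ≈ 460.
Year 1995: gap = -1.7 × (7.49 - 5.84) = -2.805%, loss ≈ 22170 × 2.805/100 ≈ 622.
Year 1996: gap = -1.7 × (9.47 - 5.84) = -6.171%, loss ≈ 22170 × 6.171/100 ≈ 1368.
Year 1997: gap = -1.7 × (9.67 - 5.84) = -6.511%, loss ≈ 22170 × 6.511/100 ≈ 1443.
Total lost output = 460 + 622 + 1368 + 1443 = 3893 billion.

€3,893 billion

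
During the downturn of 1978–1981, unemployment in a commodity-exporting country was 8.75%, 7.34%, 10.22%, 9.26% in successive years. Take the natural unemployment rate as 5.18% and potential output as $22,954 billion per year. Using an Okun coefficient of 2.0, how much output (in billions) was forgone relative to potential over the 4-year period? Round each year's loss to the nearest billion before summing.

Year 1978: gap = -2.0 × (8.75 - 5.18) = -7.14%, loss ≈ 22954 × 7.14/100 ≈ 1639.
Year 1979: gap = -2.0 × (7.34 - 5.18) = -4.32%, loss ≈ 22954 × 4.32/100 ≈ 992.
Year 1980: gap = -2.0 × (10.22 - 5.18) = -10.08%, loss ≈ 22954 × 10.08/100 ≈ 2314.
Year 1981: gap = -2.0 × (9.26 - 5.18) = -8.16%, loss ≈ 22954 × 8.16/100 ≈ 1873.
Total lost output = 1639 + 992 + 2314 + 1873 = 6818 billion.

$6,818 billion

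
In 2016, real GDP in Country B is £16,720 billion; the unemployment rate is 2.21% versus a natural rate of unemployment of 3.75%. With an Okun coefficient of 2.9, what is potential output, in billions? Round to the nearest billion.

Unemployment gap = 2.21 - 3.75 = -1.54 points, so output gap = -2.9 × (-1.54) = 4.466%.
Since Y = Y* × (1 + gap/100), Y* = 16720/1.04466 ≈ 16005 billion.

£16,005 billion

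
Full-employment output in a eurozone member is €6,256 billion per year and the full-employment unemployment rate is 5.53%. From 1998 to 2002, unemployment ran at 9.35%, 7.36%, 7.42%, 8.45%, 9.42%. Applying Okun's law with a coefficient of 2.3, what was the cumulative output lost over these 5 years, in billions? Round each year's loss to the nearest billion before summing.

€2,065 billion

Year 1998: gap = -2.3 × (9.35 - 5.53) = -8.786%, loss ≈ 6256 × 8.786/100 ≈ 550.
Year 1999: gap = -2.3 × (7.36 - 5.53) = -4.209%, loss ≈ 6256 × 4.209/100 ≈ 263.
Year 2000: gap = -2.3 × (7.42 - 5.53) = -4.347%, loss ≈ 6256 × 4.347/100 ≈ 272.
Year 2001: gap = -2.3 × (8.45 - 5.53) = -6.716%, loss ≈ 6256 × 6.716/100 ≈ 420.
Year 2002: gap = -2.3 × (9.42 - 5.53) = -8.947%, loss ≈ 6256 × 8.947/100 ≈ 560.
Total lost output = 550 + 263 + 272 + 420 + 560 = 2065 billion.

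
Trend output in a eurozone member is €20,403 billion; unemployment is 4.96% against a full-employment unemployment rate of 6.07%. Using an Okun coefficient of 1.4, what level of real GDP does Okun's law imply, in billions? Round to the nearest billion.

Unemployment gap = 4.96 - 6.07 = -1.11 points, so the output gap is -1.4 × (-1.11) = 1.554%.
Actual GDP = 20403 × (1 + 1.554/100) = 20403 × 1.01554 ≈ 20720 billion.

€20,720 billion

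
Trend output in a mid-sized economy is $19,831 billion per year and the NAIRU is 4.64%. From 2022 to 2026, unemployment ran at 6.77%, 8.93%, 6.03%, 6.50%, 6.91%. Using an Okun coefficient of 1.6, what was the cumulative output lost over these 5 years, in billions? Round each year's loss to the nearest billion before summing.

$3,788 billion

Year 2022: gap = -1.6 × (6.77 - 4.64) = -3.408%, loss ≈ 19831 × 3.408/100 ≈ 676.
Year 2023: gap = -1.6 × (8.93 - 4.64) = -6.864%, loss ≈ 19831 × 6.864/100 ≈ 1361.
Year 2024: gap = -1.6 × (6.03 - 4.64) = -2.224%, loss ≈ 19831 × 2.224/100 ≈ 441.
Year 2025: gap = -1.6 × (6.5 - 4.64) = -2.976%, loss ≈ 19831 × 2.976/100 ≈ 590.
Year 2026: gap = -1.6 × (6.91 - 4.64) = -3.632%, loss ≈ 19831 × 3.632/100 ≈ 720.
Total lost output = 676 + 1361 + 441 + 590 + 720 = 3788 billion.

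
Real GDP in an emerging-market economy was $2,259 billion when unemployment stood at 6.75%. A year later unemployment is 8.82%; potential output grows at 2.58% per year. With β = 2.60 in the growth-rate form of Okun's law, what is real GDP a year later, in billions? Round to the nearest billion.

$2,196 billion

Δu = 8.82 - 6.75 = 2.07 points.
Okun's law (growth form): g_Y = g_Y* - β × Δu = 2.58 - 2.60 × (2.07) = 2.58 - 5.382 = -2.802%.
Real GDP in the next year = 2259 × (1 - 2.802/100) = 2259 × 0.97198 ≈ 2196 billion.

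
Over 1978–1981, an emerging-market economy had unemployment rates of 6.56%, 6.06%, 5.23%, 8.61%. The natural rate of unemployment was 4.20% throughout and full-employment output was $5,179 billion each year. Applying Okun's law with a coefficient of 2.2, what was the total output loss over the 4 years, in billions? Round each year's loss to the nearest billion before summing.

Year 1978: gap = -2.2 × (6.56 - 4.2) = -5.192%, loss ≈ 5179 × 5.192/100 ≈ 269.
Year 1979: gap = -2.2 × (6.06 - 4.2) = -4.092%, loss ≈ 5179 × 4.092/100 ≈ 212.
Year 1980: gap = -2.2 × (5.23 - 4.2) = -2.266%, loss ≈ 5179 × 2.266/100 ≈ 117.
Year 1981: gap = -2.2 × (8.61 - 4.2) = -9.702%, loss ≈ 5179 × 9.702/100 ≈ 502.
Total lost output = 269 + 212 + 117 + 502 = 1100 billion.

$1,100 billion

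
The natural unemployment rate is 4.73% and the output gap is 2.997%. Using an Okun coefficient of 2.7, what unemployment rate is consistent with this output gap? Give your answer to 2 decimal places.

From Okun's law, u - u* = -(output gap)/β = -(2.997)/2.7 = -1.11 points.
So u = 4.73 - 1.11 = 3.62%.

3.62%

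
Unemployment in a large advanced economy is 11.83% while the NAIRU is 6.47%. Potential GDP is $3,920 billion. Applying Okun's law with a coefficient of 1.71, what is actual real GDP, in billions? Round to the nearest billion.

Unemployment gap = 11.83 - 6.47 = 5.36 points, so the output gap is -1.71 × 5.36 = -9.1656%.
Actual GDP = 3920 × (1 - 9.1656/100) = 3920 × 0.908344 ≈ 3561 billion.

$3,561 billion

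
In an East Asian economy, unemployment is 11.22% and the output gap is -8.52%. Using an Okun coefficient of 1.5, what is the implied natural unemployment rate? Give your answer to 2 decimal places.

From Okun's law, u - u* = -(output gap)/β = -(-8.52)/1.5 = 5.68 points.
So u* = 11.22 - 5.68 = 5.54%.

5.54%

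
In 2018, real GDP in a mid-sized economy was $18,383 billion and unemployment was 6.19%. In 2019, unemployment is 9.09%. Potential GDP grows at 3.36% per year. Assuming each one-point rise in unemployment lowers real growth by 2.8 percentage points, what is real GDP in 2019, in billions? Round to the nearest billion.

Δu = 9.09 - 6.19 = 2.9 points.
Okun's law (growth form): g_Y = g_Y* - β × Δu = 3.36 - 2.8 × (2.90) = 3.36 - 8.12 = -4.76%.
Real GDP in the next year = 18383 × (1 - 4.76/100) = 18383 × 0.9524 ≈ 17508 billion.

$17,508 billion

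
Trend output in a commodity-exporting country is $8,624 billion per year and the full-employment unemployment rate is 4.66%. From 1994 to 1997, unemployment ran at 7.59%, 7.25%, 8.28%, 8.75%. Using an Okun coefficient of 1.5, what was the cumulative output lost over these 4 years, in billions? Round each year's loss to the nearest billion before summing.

Year 1994: gap = -1.5 × (7.59 - 4.66) = -4.395%, loss ≈ 8624 × 4.395/100 ≈ 379.
Year 1995: gap = -1.5 × (7.25 - 4.66) = -3.885%, loss ≈ 8624 × 3.885/100 ≈ 335.
Year 1996: gap = -1.5 × (8.28 - 4.66) = -5.43%, loss ≈ 8624 × 5.43/100 ≈ 468.
Year 1997: gap = -1.5 × (8.75 - 4.66) = -6.135%, loss ≈ 8624 × 6.135/100 ≈ 529.
Total lost output = 379 + 335 + 468 + 529 = 1711 billion.

$1,711 billion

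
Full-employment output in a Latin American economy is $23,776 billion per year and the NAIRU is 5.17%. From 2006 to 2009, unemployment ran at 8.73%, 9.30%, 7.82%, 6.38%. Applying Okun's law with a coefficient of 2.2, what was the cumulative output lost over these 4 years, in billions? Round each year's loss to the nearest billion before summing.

$6,041 billion

Year 2006: gap = -2.2 × (8.73 - 5.17) = -7.832%, loss ≈ 23776 × 7.832/100 ≈ 1862.
Year 2007: gap = -2.2 × (9.3 - 5.17) = -9.086%, loss ≈ 23776 × 9.086/100 ≈ 2160.
Year 2008: gap = -2.2 × (7.82 - 5.17) = -5.83%, loss ≈ 23776 × 5.83/100 ≈ 1386.
Year 2009: gap = -2.2 × (6.38 - 5.17) = -2.662%, loss ≈ 23776 × 2.662/100 ≈ 633.
Total lost output = 1862 + 2160 + 1386 + 633 = 6041 billion.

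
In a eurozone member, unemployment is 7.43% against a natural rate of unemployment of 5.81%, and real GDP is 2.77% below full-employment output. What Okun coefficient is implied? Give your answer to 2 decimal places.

β ≈ 1.71

Okun's law: output gap = -β × (u - u*).
-2.77 = -β × (7.43 - 5.81) = -β × 1.62, so β = 2.77/1.62 = 1.71.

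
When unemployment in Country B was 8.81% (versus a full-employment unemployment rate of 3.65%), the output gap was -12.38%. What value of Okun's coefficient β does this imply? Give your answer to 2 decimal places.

β ≈ 2.40

Okun's law: output gap = -β × (u - u*).
-12.38 = -β × (8.81 - 3.65) = -β × 5.16, so β = 12.38/5.16 = 2.40.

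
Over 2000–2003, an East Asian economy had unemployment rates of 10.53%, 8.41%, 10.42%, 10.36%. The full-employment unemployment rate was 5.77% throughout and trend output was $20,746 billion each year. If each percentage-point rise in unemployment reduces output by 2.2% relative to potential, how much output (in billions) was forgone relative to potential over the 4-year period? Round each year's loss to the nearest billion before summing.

Year 2000: gap = -2.2 × (10.53 - 5.77) = -10.472%, loss ≈ 20746 × 10.472/100 ≈ 2173.
Year 2001: gap = -2.2 × (8.41 - 5.77) = -5.808%, loss ≈ 20746 × 5.808/100 ≈ 1205.
Year 2002: gap = -2.2 × (10.42 - 5.77) = -10.23%, loss ≈ 20746 × 10.23/100 ≈ 2122.
Year 2003: gap = -2.2 × (10.36 - 5.77) = -10.098%, loss ≈ 20746 × 10.098/100 ≈ 2095.
Total lost output = 2173 + 1205 + 2122 + 2095 = 7595 billion.

$7,595 billion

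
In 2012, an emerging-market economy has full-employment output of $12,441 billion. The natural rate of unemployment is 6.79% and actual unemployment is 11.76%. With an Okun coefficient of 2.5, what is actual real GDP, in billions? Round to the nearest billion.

Unemployment gap = 11.76 - 6.79 = 4.97 points, so the output gap is -2.5 × 4.97 = -12.425%.
Actual GDP = 12441 × (1 - 12.425/100) = 12441 × 0.87575 ≈ 10895 billion.

$10,895 billion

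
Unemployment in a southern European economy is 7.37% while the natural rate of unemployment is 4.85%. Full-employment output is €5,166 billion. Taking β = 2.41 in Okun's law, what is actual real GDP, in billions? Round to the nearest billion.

Unemployment gap = 7.37 - 4.85 = 2.52 points, so the output gap is -2.41 × 2.52 = -6.0732%.
Actual GDP = 5166 × (1 - 6.0732/100) = 5166 × 0.939268 ≈ 4852 billion.

€4,852 billion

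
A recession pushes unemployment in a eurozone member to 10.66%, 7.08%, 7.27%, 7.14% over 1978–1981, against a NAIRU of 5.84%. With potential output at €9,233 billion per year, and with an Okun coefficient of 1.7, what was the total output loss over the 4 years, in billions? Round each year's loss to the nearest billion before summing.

€1,380 billion

Year 1978: gap = -1.7 × (10.66 - 5.84) = -8.194%, loss ≈ 9233 × 8.194/100 ≈ 757.
Year 1979: gap = -1.7 × (7.08 - 5.84) = -2.108%, loss ≈ 9233 × 2.108/100 ≈ 195.
Year 1980: gap = -1.7 × (7.27 - 5.84) = -2.431%, loss ≈ 9233 × 2.431/100 ≈ 224.
Year 1981: gap = -1.7 × (7.14 - 5.84) = -2.21%, loss ≈ 9233 × 2.21/100 ≈ 204.
Total lost output = 757 + 195 + 224 + 204 = 1380 billion.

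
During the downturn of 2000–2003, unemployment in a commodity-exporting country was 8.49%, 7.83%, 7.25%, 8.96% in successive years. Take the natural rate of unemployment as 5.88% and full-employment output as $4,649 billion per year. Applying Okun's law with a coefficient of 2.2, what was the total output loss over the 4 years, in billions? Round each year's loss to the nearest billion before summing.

$921 billion

Year 2000: gap = -2.2 × (8.49 - 5.88) = -5.742%, loss ≈ 4649 × 5.742/100 ≈ 267.
Year 2001: gap = -2.2 × (7.83 - 5.88) = -4.29%, loss ≈ 4649 × 4.29/100 ≈ 199.
Year 2002: gap = -2.2 × (7.25 - 5.88) = -3.014%, loss ≈ 4649 × 3.014/100 ≈ 140.
Year 2003: gap = -2.2 × (8.96 - 5.88) = -6.776%, loss ≈ 4649 × 6.776/100 ≈ 315.
Total lost output = 267 + 199 + 140 + 315 = 921 billion.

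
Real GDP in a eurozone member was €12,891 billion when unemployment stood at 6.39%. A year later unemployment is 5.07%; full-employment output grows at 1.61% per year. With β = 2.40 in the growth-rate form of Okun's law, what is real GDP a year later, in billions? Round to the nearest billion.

Δu = 5.07 - 6.39 = -1.32 points.
Okun's law (growth form): g_Y = g_Y* - β × Δu = 1.61 - 2.40 × (-1.32) = 1.61 + 3.168 = 4.778%.
Real GDP in the next year = 12891 × (1 + 4.778/100) = 12891 × 1.04778 ≈ 13507 billion.

€13,507 billion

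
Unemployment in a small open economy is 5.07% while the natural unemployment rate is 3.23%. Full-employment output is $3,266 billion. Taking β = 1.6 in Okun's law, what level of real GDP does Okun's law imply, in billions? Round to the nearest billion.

$3,170 billion

Unemployment gap = 5.07 - 3.23 = 1.84 points, so the output gap is -1.6 × 1.84 = -2.944%.
Actual GDP = 3266 × (1 - 2.944/100) = 3266 × 0.97056 ≈ 3170 billion.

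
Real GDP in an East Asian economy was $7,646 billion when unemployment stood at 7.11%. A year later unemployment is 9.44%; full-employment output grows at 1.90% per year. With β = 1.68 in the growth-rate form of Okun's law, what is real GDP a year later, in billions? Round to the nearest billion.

Δu = 9.44 - 7.11 = 2.33 points.
Okun's law (growth form): g_Y = g_Y* - β × Δu = 1.90 - 1.68 × (2.33) = 1.9 - 3.9144 = -2.0144%.
Real GDP in the next year = 7646 × (1 - 2.0144/100) = 7646 × 0.979856 ≈ 7492 billion.

$7,492 billion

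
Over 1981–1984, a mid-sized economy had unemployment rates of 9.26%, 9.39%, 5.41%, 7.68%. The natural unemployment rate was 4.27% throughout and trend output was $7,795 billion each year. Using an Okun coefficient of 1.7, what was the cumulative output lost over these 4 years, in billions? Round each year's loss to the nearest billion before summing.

Year 1981: gap = -1.7 × (9.26 - 4.27) = -8.483%, loss ≈ 7795 × 8.483/100 ≈ 661.
Year 1982: gap = -1.7 × (9.39 - 4.27) = -8.704%, loss ≈ 7795 × 8.704/100 ≈ 678.
Year 1983: gap = -1.7 × (5.41 - 4.27) = -1.938%, loss ≈ 7795 × 1.938/100 ≈ 151.
Year 1984: gap = -1.7 × (7.68 - 4.27) = -5.797%, loss ≈ 7795 × 5.797/100 ≈ 452.
Total lost output = 661 + 678 + 151 + 452 = 1942 billion.

$1,942 billion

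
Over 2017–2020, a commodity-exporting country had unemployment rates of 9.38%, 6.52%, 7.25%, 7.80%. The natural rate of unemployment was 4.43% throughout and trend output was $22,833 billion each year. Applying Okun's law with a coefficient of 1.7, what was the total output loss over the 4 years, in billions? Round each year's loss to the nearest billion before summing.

Year 2017: gap = -1.7 × (9.38 - 4.43) = -8.415%, loss ≈ 22833 × 8.415/100 ≈ 1921.
Year 2018: gap = -1.7 × (6.52 - 4.43) = -3.553%, loss ≈ 22833 × 3.553/100 ≈ 811.
Year 2019: gap = -1.7 × (7.25 - 4.43) = -4.794%, loss ≈ 22833 × 4.794/100 ≈ 1095.
Year 2020: gap = -1.7 × (7.8 - 4.43) = -5.729%, loss ≈ 22833 × 5.729/100 ≈ 1308.
Total lost output = 1921 + 811 + 1095 + 1308 = 5135 billion.

$5,135 billion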